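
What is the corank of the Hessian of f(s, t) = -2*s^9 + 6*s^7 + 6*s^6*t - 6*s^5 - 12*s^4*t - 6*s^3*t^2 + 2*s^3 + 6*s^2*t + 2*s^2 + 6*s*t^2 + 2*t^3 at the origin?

1

The Hessian at 0 is [[4, 0], [0, 0]] of rank 1; hence corank 1.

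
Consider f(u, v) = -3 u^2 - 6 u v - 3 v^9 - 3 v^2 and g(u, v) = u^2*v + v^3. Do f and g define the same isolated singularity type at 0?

No.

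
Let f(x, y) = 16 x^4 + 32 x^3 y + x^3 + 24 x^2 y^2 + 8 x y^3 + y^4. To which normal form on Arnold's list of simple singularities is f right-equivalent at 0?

E_{6}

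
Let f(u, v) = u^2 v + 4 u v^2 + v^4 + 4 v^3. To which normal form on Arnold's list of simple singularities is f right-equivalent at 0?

The Hessian of f at 0 is [[0, 0], [0, 0]] with rank 0, so corank 2. A Groebner basis of the Jacobian ideal J(f) in C{u,v} is {u^3 - 2*u^2 + 8*v^2, u^2/4 + v^3 - v^2, u*v + 2*v^2}; counting standard monomials gives mu = 5. Corank 2; j^3 = v*(u + 2*v)^2 has shape L^2 M (L != M), so D-series; mu = 5 gives D_5.

D_5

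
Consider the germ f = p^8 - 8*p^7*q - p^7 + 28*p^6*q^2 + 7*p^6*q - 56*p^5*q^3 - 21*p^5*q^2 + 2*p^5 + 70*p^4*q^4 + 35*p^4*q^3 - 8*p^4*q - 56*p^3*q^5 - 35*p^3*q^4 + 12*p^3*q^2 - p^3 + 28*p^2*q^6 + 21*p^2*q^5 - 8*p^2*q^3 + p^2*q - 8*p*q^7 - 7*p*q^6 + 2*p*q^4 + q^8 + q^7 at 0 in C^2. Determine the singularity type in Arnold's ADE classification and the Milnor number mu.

The Hessian of f at 0 has rank 0. Corank 2; j^3 = -p^2*(p - q) has shape L^2 M (L != M), so D-series; mu = 9 gives D_9.

Type D9, Milnor number mu = 9.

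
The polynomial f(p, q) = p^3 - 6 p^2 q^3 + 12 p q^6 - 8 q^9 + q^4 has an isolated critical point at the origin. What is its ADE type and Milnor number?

The Hessian of f at 0 is [[0, 0], [0, 0]] with rank 0, so corank 2. A Groebner basis of the Jacobian ideal J(f) in C{p,q} is {q^3, p^2}; counting standard monomials gives mu = 6. Corank 2; j^3 = p^3 is a perfect cube, so E-series; the 4-jet and mu = 6 give E_6.

Type E_6, Milnor number mu = 6.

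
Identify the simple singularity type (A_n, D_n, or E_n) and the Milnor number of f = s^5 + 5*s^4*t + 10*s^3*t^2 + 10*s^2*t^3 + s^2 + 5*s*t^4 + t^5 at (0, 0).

The Hessian of f at 0 is [[2, 0], [0, 0]] with rank 1, so corank 1. A Groebner basis of the Jacobian ideal J(f) in C{s,t} is {t^4, s}; counting standard monomials gives mu = 4. Corank 1: A-series; mu = 4 gives A_4.

Type A_4, Milnor number mu = 4.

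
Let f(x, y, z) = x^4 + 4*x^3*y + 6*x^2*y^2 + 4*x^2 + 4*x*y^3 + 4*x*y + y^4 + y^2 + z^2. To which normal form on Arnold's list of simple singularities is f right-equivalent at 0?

The Hessian of f at 0 has rank 2. Corank 1: A-series; mu = 3 gives A_3.

A_{3}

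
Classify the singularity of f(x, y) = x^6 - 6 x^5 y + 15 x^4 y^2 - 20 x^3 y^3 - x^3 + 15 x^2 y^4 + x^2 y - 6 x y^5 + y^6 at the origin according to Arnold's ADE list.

D7

The Hessian of f at 0 has rank 0. Corank 2; j^3 = -x^2*(x - y) has shape L^2 M (L != M), so D-series; mu = 7 gives D_7.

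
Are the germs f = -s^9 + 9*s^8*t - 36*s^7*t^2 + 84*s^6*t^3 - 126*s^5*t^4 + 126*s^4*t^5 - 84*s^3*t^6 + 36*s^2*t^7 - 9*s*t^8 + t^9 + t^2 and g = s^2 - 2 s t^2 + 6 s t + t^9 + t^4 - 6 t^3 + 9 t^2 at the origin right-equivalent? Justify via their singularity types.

Yes.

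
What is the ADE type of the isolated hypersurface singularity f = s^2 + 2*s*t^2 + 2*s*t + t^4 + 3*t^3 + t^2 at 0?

A_2

The Hessian of f at 0 has rank 1. Corank 1: A-series; mu = 2 gives A_2.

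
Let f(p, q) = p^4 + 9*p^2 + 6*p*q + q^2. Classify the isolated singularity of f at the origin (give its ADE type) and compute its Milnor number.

Type A3, Milnor number mu = 3.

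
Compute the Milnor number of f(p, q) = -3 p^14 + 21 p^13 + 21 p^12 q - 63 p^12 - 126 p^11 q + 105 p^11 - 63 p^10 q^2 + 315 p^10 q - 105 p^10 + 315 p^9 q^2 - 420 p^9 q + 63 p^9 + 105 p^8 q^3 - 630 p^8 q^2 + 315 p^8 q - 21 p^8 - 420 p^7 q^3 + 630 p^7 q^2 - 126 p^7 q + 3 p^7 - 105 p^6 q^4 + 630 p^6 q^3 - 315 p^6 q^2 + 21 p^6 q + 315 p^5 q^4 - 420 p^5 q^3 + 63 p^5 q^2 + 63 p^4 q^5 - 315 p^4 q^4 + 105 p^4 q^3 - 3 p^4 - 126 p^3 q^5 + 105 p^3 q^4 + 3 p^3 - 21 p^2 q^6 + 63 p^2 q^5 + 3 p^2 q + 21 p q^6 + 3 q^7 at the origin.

8

The Hessian of f at 0 has rank 0. Corank 2; j^3 = 3*p^2*(p + q) has shape L^2 M (L != M), so D-series; mu = 8 gives D_8.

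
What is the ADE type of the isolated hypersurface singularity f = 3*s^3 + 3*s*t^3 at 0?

The Hessian of f at 0 is [[0, 0], [0, 0]] with rank 0, so corank 2. A Groebner basis of the Jacobian ideal J(f) in C{s,t} is {s^3, s*t^2, 3*s^2 + t^3}; counting standard monomials gives mu = 7. Corank 2; j^3 = 3*s^3 is a perfect cube, so E-series; the 4-jet and mu = 7 give E_7.

E_{7}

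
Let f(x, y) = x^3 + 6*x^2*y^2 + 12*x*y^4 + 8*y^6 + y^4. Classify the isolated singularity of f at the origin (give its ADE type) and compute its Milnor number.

Type E_6, Milnor number mu = 6.

The Hessian of f at 0 has rank 0. Corank 2; j^3 = x^3 is a perfect cube, so E-series; the 4-jet and mu = 6 give E_6.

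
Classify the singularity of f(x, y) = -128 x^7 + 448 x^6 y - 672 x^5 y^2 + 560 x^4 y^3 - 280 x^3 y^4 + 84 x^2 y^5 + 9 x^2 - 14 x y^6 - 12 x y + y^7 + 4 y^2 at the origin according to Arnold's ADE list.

The Hessian of f at 0 has rank 1. Corank 1: A-series; mu = 6 gives A_6.

A_{6}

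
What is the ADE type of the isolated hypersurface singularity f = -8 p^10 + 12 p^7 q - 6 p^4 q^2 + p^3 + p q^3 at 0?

E7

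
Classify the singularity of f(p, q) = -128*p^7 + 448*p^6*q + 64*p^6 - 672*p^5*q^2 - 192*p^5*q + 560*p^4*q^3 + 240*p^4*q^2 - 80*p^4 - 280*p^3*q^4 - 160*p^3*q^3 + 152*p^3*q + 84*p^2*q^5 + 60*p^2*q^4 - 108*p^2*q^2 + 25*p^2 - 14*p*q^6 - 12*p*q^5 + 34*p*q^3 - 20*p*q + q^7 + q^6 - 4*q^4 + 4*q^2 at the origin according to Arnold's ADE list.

A_6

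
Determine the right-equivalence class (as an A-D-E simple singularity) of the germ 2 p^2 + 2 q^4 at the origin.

The Hessian of f at 0 is [[4, 0], [0, 0]] with rank 1, so corank 1. A Groebner basis of the Jacobian ideal J(f) in C{p,q} is {q^3, p}; counting standard monomials gives mu = 3. Corank 1: A-series; mu = 3 gives A_3.

A3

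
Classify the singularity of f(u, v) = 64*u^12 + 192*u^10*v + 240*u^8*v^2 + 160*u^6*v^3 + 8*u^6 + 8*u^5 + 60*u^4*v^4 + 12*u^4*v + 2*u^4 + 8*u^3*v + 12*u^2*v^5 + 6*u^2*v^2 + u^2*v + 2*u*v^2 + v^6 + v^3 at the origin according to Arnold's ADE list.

D_7

The Hessian of f at 0 has rank 0. Corank 2; j^3 = v*(u + v)^2 has shape L^2 M (L != M), so D-series; mu = 7 gives D_7.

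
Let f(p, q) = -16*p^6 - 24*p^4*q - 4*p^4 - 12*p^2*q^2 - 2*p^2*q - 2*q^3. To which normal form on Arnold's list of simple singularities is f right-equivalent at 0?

D_4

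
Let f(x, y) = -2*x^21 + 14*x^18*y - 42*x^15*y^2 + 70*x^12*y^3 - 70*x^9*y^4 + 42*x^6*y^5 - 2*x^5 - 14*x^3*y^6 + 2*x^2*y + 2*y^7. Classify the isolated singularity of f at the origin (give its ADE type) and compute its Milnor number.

Type D_{8}, Milnor number mu = 8.

The Hessian of f at 0 has rank 0. Corank 2; j^3 = 2*x^2*y has shape L^2 M (L != M), so D-series; mu = 8 gives D_8.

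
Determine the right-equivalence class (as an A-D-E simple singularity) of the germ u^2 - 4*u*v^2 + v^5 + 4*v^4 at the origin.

The Hessian of f at 0 has rank 1. Corank 1: A-series; mu = 4 gives A_4.

A_4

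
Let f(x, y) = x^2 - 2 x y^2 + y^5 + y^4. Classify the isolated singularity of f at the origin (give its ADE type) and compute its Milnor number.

The Hessian of f at 0 has rank 1. Corank 1: A-series; mu = 4 gives A_4.

Type A_4, Milnor number mu = 4.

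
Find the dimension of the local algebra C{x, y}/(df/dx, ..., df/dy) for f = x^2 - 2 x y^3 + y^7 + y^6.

6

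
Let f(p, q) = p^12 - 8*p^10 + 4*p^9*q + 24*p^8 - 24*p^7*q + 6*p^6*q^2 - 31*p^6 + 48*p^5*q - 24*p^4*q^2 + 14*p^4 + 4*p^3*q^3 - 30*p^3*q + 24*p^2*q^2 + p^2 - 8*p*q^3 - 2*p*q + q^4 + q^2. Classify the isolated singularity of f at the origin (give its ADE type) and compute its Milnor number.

The Hessian of f at 0 is [[2, -2], [-2, 2]] with rank 1, so corank 1. A Groebner basis of the Jacobian ideal J(f) in C{p,q} is {q^3, p - q}; counting standard monomials gives mu = 3. Corank 1: A-series; mu = 3 gives A_3.

Type A_{3}, Milnor number mu = 3.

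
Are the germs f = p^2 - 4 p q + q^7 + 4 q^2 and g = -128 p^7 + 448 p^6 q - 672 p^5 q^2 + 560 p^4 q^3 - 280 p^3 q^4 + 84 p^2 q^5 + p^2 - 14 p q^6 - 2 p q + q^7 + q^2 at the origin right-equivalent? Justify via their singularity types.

The Hessian of f at 0 is [[2, -4], [-4, 8]] with rank 1, so corank 1. A Groebner basis of the Jacobian ideal J(f) in C{p,q} is {q^6, p - 2*q}; counting standard monomials gives mu = 6. Corank 1: A-series; mu = 6 gives A_6. The Hessian of g at 0 is [[2, -2], [-2, 2]] with rank 1, so corank 1. A Groebner basis of the Jacobian ideal J(g) in C{p,q} is {q^6, p - q}; counting standard monomials gives mu = 6. Corank 1: A-series; mu = 6 gives A_6. Both have type A_6, hence right-equivalent.

Yes.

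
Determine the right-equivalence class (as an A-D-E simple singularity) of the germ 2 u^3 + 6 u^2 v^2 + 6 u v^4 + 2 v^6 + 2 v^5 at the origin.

E_{8}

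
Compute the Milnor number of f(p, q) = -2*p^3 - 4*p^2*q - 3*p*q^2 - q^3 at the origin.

4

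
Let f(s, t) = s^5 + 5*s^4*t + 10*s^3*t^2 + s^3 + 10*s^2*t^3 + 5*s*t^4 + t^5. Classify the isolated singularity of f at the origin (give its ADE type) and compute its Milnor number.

Type E_8, Milnor number mu = 8.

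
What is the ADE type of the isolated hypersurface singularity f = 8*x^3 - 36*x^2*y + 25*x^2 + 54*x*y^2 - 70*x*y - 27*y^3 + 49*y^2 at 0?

A_2

The Hessian of f at 0 is [[50, -70], [-70, 98]] with rank 1, so corank 1. A Groebner basis of the Jacobian ideal J(f) in C{x,y} is {y^2, x - 7*y/5}; counting standard monomials gives mu = 2. Corank 1: A-series; mu = 2 gives A_2.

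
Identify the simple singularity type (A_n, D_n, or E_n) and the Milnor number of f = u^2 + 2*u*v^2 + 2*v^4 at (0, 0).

The Hessian of f at 0 is [[2, 0], [0, 0]] with rank 1, so corank 1. A Groebner basis of the Jacobian ideal J(f) in C{u,v} is {u^2, u*v, u + v^2}; counting standard monomials gives mu = 3. Corank 1: A-series; mu = 3 gives A_3.

Type A3, Milnor number mu = 3.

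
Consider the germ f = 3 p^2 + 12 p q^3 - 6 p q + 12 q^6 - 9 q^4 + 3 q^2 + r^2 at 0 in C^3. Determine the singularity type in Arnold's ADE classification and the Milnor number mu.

The Hessian of f at 0 is [[6, -6, 0], [-6, 6, 0], [0, 0, 2]] with rank 2, so corank 1. A Groebner basis of the Jacobian ideal J(f) in C{p,q,r} is {q^3, p - q, r}; counting standard monomials gives mu = 3. Corank 1: A-series; mu = 3 gives A_3.

Type A_{3}, Milnor number mu = 3.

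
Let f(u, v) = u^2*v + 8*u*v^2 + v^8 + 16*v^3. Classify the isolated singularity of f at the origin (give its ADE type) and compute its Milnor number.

The Hessian of f at 0 has rank 0. Corank 2; j^3 = v*(u + 4*v)^2 has shape L^2 M (L != M), so D-series; mu = 9 gives D_9.

Type D_9, Milnor number mu = 9.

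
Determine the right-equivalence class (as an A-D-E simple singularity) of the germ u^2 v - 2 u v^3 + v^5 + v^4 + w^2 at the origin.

D5

The Hessian of f at 0 is [[0, 0, 0], [0, 0, 0], [0, 0, 2]] with rank 1, so corank 2. A Groebner basis of the Jacobian ideal J(f) in C{u,v,w} is {u*v^2, -u*v + v^3, u^2 + 4*u*v, w}; counting standard monomials gives mu = 5. Corank 2; j^3 = u^2*v has shape L^2 M (L != M), so D-series; mu = 5 gives D_5.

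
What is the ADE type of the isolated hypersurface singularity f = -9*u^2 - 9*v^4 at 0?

A_3

The Hessian of f at 0 is [[-18, 0], [0, 0]] with rank 1, so corank 1. A Groebner basis of the Jacobian ideal J(f) in C{u,v} is {v^3, u}; counting standard monomials gives mu = 3. Corank 1: A-series; mu = 3 gives A_3.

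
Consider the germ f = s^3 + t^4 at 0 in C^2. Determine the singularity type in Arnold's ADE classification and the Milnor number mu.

The Hessian of f at 0 has rank 0. Corank 2; j^3 = s^3 is a perfect cube, so E-series; the 4-jet and mu = 6 give E_6.

Type E_{6}, Milnor number mu = 6.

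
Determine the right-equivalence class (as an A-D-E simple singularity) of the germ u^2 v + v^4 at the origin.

The Hessian of f at 0 has rank 0. Corank 2; j^3 = u^2*v has shape L^2 M (L != M), so D-series; mu = 5 gives D_5.

D_{5}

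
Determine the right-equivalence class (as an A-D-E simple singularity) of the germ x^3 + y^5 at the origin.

The Hessian of f at 0 has rank 0. Corank 2; j^3 = x^3 is a perfect cube, so E-series; the 5-jet and mu = 8 give E_8.

E_8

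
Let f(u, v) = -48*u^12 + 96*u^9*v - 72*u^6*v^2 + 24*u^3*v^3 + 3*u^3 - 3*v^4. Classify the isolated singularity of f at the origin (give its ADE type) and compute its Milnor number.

Type E_{6}, Milnor number mu = 6.

The Hessian of f at 0 has rank 0. Corank 2; j^3 = 3*u^3 is a perfect cube, so E-series; the 4-jet and mu = 6 give E_6.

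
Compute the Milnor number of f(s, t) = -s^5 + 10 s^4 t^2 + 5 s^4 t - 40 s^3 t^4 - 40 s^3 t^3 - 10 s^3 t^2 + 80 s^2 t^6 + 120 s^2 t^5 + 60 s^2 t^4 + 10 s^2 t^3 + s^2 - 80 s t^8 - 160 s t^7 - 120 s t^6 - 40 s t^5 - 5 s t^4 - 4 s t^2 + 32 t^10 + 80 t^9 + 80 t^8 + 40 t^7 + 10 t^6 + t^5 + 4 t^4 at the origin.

4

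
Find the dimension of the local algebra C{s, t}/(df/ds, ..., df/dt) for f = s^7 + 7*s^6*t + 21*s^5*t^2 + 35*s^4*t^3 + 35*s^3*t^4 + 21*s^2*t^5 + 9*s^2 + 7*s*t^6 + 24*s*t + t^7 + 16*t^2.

6

The Hessian of f at 0 is [[18, 24], [24, 32]] with rank 1, so corank 1. A Groebner basis of the Jacobian ideal J(f) in C{s,t} is {t^6, s + 4*t/3}; counting standard monomials gives mu = 6. Corank 1: A-series; mu = 6 gives A_6.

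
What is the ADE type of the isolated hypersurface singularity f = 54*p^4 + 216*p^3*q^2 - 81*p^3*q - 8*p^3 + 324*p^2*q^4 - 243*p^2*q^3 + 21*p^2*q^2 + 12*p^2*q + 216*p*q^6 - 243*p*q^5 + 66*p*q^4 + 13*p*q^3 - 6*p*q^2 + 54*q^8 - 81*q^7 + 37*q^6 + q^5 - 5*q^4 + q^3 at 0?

E7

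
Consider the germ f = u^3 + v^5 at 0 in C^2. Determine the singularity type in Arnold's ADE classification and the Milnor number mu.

The Hessian of f at 0 has rank 0. Corank 2; j^3 = u^3 is a perfect cube, so E-series; the 5-jet and mu = 8 give E_8.

Type E8, Milnor number mu = 8.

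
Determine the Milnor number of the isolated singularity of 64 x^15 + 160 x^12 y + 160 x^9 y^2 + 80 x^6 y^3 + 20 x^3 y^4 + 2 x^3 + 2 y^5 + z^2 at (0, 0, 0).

8

The Hessian of f at 0 has rank 1. Corank 2; j^3 = 2*x^3 is a perfect cube, so E-series; the 5-jet and mu = 8 give E_8.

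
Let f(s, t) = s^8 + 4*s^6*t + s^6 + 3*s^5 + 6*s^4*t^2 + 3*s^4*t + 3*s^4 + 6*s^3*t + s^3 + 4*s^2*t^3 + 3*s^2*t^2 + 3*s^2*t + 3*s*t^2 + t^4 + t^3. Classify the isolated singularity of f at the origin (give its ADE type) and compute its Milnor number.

Type E6, Milnor number mu = 6.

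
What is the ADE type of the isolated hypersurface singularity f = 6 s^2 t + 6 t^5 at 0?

D_{6}

The Hessian of f at 0 is [[0, 0], [0, 0]] with rank 0, so corank 2. A Groebner basis of the Jacobian ideal J(f) in C{s,t} is {s^2/5 + t^4, s^3, s*t}; counting standard monomials gives mu = 6. Corank 2; j^3 = 6*s^2*t has shape L^2 M (L != M), so D-series; mu = 6 gives D_6.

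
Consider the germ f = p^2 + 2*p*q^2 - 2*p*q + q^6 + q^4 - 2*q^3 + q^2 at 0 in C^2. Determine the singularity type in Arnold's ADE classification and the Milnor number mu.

The Hessian of f at 0 has rank 1. Corank 1: A-series; mu = 5 gives A_5.

Type A5, Milnor number mu = 5.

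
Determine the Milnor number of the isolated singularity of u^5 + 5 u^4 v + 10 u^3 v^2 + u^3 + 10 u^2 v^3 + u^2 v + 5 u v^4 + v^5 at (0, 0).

6

The Hessian of f at 0 is [[0, 0], [0, 0]] with rank 0, so corank 2. A Groebner basis of the Jacobian ideal J(f) in C{u,v} is {-u*v/5 + v^4, u*v^2, u^2 + u*v}; counting standard monomials gives mu = 6. Corank 2; j^3 = u^2*(u + v) has shape L^2 M (L != M), so D-series; mu = 6 gives D_6.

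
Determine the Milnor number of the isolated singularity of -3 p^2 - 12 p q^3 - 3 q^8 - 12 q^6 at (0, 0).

The Hessian of f at 0 has rank 1. Corank 1: A-series; mu = 7 gives A_7.

7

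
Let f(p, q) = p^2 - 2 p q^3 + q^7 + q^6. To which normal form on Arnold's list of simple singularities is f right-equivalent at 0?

A_6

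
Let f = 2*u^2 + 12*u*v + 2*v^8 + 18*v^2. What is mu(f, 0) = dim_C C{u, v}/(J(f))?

7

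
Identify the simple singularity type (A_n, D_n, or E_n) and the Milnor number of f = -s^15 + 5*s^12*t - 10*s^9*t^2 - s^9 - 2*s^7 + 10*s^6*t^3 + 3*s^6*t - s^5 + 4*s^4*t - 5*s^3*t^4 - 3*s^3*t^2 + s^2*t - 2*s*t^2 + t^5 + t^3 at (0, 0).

Type D_{6}, Milnor number mu = 6.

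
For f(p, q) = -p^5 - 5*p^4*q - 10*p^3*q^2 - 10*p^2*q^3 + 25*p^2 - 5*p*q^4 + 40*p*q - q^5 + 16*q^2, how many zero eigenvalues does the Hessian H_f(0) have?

1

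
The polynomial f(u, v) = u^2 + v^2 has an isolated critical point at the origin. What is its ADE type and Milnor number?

The Hessian of f at 0 is [[2, 0], [0, 2]] with rank 2, so corank 0. A Groebner basis of the Jacobian ideal J(f) in C{u,v} is {u, v}; counting standard monomials gives mu = 1. Corank 0: nondegenerate Morse point, so A_1.

Type A1, Milnor number mu = 1.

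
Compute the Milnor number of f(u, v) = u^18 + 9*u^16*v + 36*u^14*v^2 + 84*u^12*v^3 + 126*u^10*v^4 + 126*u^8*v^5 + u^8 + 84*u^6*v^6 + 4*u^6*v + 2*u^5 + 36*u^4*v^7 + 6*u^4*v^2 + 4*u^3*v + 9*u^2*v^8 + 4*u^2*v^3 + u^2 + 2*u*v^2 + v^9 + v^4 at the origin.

8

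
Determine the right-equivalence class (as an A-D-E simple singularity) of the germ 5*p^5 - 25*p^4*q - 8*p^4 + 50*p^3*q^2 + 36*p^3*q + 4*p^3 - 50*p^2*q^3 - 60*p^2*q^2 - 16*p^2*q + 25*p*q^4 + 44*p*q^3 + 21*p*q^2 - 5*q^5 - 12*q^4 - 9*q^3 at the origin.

D_6

The Hessian of f at 0 is [[0, 0], [0, 0]] with rank 0, so corank 2. A Groebner basis of the Jacobian ideal J(f) in C{p,q} is {p^3 - 243*p^2 + 1431*p*q/2 - 1053*q^2/2, p^2*q - 186*p^2 + 549*p*q - 405*q^2, -140*p^2 + p*q^2 + 414*p*q - 306*q^2, -104*p^2 + 308*p*q + q^3 - 228*q^2}; counting standard monomials gives mu = 6. Corank 2; j^3 = (p - q)*(2*p - 3*q)^2 has shape L^2 M (L != M), so D-series; mu = 6 gives D_6.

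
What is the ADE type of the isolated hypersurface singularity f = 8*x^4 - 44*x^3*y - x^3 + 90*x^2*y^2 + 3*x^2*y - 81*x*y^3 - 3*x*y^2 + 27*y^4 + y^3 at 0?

E7

The Hessian of f at 0 has rank 0. Corank 2; j^3 = -(x - y)^3 is a perfect cube, so E-series; the 4-jet and mu = 7 give E_7.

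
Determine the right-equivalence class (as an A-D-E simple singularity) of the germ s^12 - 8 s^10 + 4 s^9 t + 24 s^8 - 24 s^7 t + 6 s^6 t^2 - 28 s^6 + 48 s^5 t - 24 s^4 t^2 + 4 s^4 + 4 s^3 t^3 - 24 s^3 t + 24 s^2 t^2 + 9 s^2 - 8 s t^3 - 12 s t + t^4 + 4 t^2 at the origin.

A_{3}

The Hessian of f at 0 has rank 1. Corank 1: A-series; mu = 3 gives A_3.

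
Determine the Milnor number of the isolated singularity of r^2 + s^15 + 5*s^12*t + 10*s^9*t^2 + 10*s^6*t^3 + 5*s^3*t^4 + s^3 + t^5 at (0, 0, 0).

8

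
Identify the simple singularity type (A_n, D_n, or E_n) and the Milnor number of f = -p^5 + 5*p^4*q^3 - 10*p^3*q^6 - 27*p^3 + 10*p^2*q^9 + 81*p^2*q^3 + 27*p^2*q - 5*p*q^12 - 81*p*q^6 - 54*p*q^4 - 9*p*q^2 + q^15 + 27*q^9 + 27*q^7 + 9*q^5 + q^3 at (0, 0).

The Hessian of f at 0 is [[0, 0], [0, 0]] with rank 0, so corank 2. A Groebner basis of the Jacobian ideal J(f) in C{p,q} is {3*p^2/2 + p*q^3 - p*q + q^2/6, 6*p^2 - 4*p*q + q^4 + 2*q^2/3, p^3 - p*q^2/3 + 2*q^3/27, p^2*q - 2*p*q^2/3 + q^3/9}; counting standard monomials gives mu = 8. Corank 2; j^3 = -(3*p - q)^3 is a perfect cube, so E-series; the 5-jet and mu = 8 give E_8.

Type E8, Milnor number mu = 8.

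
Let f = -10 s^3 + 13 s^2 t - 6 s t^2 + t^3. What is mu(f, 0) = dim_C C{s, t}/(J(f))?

4

The Hessian of f at 0 is [[0, 0], [0, 0]] with rank 0, so corank 2. A Groebner basis of the Jacobian ideal J(f) in C{s,t} is {t^3, s^2 - 3*t^2/11, s*t - 6*t^2/11}; counting standard monomials gives mu = 4. Corank 2; j^3 = -(2*s - t)*(5*s^2 - 4*s*t + t^2) splits into three distinct lines over C (the quadratic factor has nonzero discriminant), so D_4.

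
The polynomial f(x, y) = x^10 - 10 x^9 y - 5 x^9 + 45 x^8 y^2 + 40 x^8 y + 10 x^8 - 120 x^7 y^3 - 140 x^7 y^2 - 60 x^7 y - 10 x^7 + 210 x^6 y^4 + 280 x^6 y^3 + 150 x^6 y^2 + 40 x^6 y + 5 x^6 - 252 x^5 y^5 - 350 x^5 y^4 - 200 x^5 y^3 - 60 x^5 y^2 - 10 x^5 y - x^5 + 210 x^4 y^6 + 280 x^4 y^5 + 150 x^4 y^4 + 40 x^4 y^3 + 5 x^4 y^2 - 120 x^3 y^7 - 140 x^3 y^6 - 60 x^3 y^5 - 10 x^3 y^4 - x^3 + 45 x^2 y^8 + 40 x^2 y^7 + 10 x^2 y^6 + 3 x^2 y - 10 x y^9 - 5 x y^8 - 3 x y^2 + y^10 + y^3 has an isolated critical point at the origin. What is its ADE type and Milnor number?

Type E_{8}, Milnor number mu = 8.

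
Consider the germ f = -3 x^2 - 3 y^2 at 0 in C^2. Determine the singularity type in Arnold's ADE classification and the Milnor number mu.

Type A_{1}, Milnor number mu = 1.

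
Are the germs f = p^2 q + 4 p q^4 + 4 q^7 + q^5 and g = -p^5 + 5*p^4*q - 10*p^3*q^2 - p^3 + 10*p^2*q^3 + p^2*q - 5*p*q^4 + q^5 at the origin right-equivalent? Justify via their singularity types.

Yes.

The Hessian of f at 0 has rank 0. Corank 2; j^3 = p^2*q has shape L^2 M (L != M), so D-series; mu = 6 gives D_6. The Hessian of g at 0 has rank 0. Corank 2; j^3 = -p^2*(p - q) has shape L^2 M (L != M), so D-series; mu = 6 gives D_6. Both have type D_6, hence right-equivalent.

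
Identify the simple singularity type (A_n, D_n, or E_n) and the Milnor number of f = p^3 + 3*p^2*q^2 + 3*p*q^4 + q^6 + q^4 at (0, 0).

Type E6, Milnor number mu = 6.

The Hessian of f at 0 is [[0, 0], [0, 0]] with rank 0, so corank 2. A Groebner basis of the Jacobian ideal J(f) in C{p,q} is {p^3, p^2*q, p^2/2 + p*q^2, q^3}; counting standard monomials gives mu = 6. Corank 2; j^3 = p^3 is a perfect cube, so E-series; the 4-jet and mu = 6 give E_6.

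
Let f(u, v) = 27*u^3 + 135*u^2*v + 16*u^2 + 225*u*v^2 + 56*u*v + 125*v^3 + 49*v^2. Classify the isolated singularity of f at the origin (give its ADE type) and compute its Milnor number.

The Hessian of f at 0 has rank 1. Corank 1: A-series; mu = 2 gives A_2.

Type A2, Milnor number mu = 2.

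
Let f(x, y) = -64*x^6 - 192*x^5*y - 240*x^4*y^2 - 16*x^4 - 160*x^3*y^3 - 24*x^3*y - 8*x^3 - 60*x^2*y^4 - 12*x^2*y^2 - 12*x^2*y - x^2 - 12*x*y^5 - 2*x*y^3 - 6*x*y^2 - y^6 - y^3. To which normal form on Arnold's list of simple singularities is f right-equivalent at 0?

A2

The Hessian of f at 0 is [[-2, 0], [0, 0]] with rank 1, so corank 1. A Groebner basis of the Jacobian ideal J(f) in C{x,y} is {y^2, x}; counting standard monomials gives mu = 2. Corank 1: A-series; mu = 2 gives A_2.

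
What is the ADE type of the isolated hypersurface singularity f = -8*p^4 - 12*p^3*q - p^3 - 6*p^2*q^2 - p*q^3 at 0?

The Hessian of f at 0 is [[0, 0], [0, 0]] with rank 0, so corank 2. A Groebner basis of the Jacobian ideal J(f) in C{p,q} is {3*p^2/4 + q^4 + q^3/4, p^3, p^2*q - p^2/4 - q^3/12, p^2 + p*q^2 + q^3/3}; counting standard monomials gives mu = 7. Corank 2; j^3 = -p^3 is a perfect cube, so E-series; the 4-jet and mu = 7 give E_7.

E_{7}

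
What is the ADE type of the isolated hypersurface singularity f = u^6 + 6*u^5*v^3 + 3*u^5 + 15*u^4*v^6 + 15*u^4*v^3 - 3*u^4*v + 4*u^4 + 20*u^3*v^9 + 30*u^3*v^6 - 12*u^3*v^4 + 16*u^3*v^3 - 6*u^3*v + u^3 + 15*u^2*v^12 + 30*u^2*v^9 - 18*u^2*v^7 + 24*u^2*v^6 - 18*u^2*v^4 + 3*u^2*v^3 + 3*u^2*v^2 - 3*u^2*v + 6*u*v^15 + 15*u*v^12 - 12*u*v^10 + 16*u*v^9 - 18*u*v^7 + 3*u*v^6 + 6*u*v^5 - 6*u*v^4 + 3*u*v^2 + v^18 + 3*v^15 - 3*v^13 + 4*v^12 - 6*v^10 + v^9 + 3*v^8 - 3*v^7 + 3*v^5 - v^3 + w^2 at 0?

The Hessian of f at 0 is [[0, 0, 0], [0, 0, 0], [0, 0, 2]] with rank 1, so corank 2. A Groebner basis of the Jacobian ideal J(f) in C{u,v,w} is {u^3, u^2*v - u^2/2 + u*v - v^2/2, -u^2 + u*v^2 + 2*u*v - v^2, -3*u^2/2 + 3*u*v + v^3 - 3*v^2/2, w}; counting standard monomials gives mu = 6. Corank 2; j^3 = (u - v)^3 is a perfect cube, so E-series; the 4-jet and mu = 6 give E_6.

E_{6}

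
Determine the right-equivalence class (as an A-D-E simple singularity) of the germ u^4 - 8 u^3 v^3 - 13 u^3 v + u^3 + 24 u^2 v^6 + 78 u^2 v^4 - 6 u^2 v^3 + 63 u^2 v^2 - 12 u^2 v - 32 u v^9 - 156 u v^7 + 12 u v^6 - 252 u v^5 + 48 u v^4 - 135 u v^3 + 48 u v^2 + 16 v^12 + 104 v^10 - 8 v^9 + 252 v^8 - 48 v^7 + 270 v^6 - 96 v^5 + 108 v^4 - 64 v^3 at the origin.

E7

The Hessian of f at 0 has rank 0. Corank 2; j^3 = (u - 4*v)^3 is a perfect cube, so E-series; the 4-jet and mu = 7 give E_7.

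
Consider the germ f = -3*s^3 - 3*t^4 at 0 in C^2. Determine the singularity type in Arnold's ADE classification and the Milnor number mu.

Type E6, Milnor number mu = 6.

The Hessian of f at 0 has rank 0. Corank 2; j^3 = -3*s^3 is a perfect cube, so E-series; the 4-jet and mu = 6 give E_6.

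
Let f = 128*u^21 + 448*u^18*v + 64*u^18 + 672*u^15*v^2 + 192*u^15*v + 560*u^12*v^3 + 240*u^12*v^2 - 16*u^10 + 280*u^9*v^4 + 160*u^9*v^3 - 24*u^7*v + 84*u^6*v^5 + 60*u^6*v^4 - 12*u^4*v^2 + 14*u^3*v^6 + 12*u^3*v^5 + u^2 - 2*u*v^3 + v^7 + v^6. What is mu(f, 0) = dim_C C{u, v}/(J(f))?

The Hessian of f at 0 is [[2, 0], [0, 0]] with rank 1, so corank 1. A Groebner basis of the Jacobian ideal J(f) in C{u,v} is {-u + v^3, u^2}; counting standard monomials gives mu = 6. Corank 1: A-series; mu = 6 gives A_6.

6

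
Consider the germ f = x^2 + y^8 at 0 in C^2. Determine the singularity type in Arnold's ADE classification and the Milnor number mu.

Type A_{7}, Milnor number mu = 7.

The Hessian of f at 0 has rank 1. Corank 1: A-series; mu = 7 gives A_7.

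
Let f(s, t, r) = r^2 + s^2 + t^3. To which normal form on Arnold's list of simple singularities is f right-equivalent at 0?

The Hessian of f at 0 has rank 2. Corank 1: A-series; mu = 2 gives A_2.

A2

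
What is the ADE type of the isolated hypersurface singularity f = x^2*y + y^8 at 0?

D_{9}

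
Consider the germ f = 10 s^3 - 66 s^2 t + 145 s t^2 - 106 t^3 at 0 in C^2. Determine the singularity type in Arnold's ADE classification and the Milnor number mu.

Type D_4, Milnor number mu = 4.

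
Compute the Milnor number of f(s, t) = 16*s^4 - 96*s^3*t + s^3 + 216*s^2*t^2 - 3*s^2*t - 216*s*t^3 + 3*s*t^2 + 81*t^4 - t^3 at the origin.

6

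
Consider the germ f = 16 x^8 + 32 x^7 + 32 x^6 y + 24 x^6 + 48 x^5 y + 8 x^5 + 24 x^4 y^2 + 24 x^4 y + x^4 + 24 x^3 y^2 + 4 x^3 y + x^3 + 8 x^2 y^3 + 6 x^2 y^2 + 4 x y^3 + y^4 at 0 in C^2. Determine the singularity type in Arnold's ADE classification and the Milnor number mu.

The Hessian of f at 0 has rank 0. Corank 2; j^3 = x^3 is a perfect cube, so E-series; the 4-jet and mu = 6 give E_6.

Type E6, Milnor number mu = 6.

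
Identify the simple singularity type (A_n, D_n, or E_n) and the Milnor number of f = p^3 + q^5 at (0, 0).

Type E8, Milnor number mu = 8.

The Hessian of f at 0 is [[0, 0], [0, 0]] with rank 0, so corank 2. A Groebner basis of the Jacobian ideal J(f) in C{p,q} is {q^4, p^2}; counting standard monomials gives mu = 8. Corank 2; j^3 = p^3 is a perfect cube, so E-series; the 5-jet and mu = 8 give E_8.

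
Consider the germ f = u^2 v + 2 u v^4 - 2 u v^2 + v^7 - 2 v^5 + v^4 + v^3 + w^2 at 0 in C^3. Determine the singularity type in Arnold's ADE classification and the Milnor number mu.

Type D_5, Milnor number mu = 5.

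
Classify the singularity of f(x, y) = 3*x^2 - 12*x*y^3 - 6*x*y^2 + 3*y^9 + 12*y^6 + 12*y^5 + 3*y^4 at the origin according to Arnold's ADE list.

A8

The Hessian of f at 0 is [[6, 0], [0, 0]] with rank 1, so corank 1. A Groebner basis of the Jacobian ideal J(f) in C{x,y} is {x^2*y^2 - x^2*y + 3*x^2/4 - x*y^2 + x*y/8 - x/16 + y^2/16, x^3 - 3*x^2*y/2 + 5*x^2/4 - 7*x*y^2/4 + x*y/4 - x/8 + y^2/8, -x/2 + y^3 + y^2/2}; counting standard monomials gives mu = 8. Corank 1: A-series; mu = 8 gives A_8.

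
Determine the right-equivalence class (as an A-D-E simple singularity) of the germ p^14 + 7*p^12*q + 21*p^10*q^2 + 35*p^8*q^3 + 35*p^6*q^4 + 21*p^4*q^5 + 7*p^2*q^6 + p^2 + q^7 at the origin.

A6

The Hessian of f at 0 has rank 1. Corank 1: A-series; mu = 6 gives A_6.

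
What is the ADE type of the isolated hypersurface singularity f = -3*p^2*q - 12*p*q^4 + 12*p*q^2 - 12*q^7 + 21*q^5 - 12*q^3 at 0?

The Hessian of f at 0 has rank 0. Corank 2; j^3 = -3*q*(p - 2*q)^2 has shape L^2 M (L != M), so D-series; mu = 6 gives D_6.

D_{6}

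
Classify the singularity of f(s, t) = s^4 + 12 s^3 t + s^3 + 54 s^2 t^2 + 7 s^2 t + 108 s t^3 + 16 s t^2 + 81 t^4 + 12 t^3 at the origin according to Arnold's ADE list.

The Hessian of f at 0 is [[0, 0], [0, 0]] with rank 0, so corank 2. A Groebner basis of the Jacobian ideal J(f) in C{s,t} is {s*t^2 + s*t/2 + t^2, -s*t/4 + t^3 - t^2/2, s^2 + 5*s*t + 6*t^2}; counting standard monomials gives mu = 5. Corank 2; j^3 = (s + 2*t)^2*(s + 3*t) has shape L^2 M (L != M), so D-series; mu = 5 gives D_5.

D_{5}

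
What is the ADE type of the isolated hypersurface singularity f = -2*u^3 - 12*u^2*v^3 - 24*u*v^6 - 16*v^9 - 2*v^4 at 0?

E_6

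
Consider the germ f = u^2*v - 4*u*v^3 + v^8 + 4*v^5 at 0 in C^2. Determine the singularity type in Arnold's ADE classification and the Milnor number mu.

Type D_{9}, Milnor number mu = 9.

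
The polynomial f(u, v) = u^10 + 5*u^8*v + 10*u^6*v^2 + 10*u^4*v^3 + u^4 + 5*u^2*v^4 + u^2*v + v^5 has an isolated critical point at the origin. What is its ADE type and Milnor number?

Type D_{6}, Milnor number mu = 6.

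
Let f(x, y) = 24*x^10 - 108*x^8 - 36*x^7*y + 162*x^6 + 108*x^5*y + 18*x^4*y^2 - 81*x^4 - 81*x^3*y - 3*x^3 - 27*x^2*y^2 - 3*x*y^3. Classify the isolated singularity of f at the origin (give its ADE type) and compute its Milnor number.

The Hessian of f at 0 has rank 0. Corank 2; j^3 = -3*x^3 is a perfect cube, so E-series; the 4-jet and mu = 7 give E_7.

Type E_{7}, Milnor number mu = 7.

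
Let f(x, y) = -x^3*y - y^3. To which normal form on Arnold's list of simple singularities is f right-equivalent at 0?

E7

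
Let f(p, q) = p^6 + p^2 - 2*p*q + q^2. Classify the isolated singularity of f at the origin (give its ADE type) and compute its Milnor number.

The Hessian of f at 0 is [[2, -2], [-2, 2]] with rank 1, so corank 1. A Groebner basis of the Jacobian ideal J(f) in C{p,q} is {q^5, p - q}; counting standard monomials gives mu = 5. Corank 1: A-series; mu = 5 gives A_5.

Type A_{5}, Milnor number mu = 5.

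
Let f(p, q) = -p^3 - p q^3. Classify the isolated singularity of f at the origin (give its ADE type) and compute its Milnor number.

Type E_{7}, Milnor number mu = 7.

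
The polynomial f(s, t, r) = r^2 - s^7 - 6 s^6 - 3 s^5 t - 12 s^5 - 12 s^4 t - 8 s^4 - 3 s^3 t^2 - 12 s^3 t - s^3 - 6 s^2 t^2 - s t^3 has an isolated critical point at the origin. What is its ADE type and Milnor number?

The Hessian of f at 0 is [[0, 0, 0], [0, 0, 0], [0, 0, 2]] with rank 1, so corank 2. A Groebner basis of the Jacobian ideal J(f) in C{s,t,r} is {3*s^2/4 + t^4 + t^3/4, s^3, s^2*t - s^2/4 - t^3/12, s^2 + s*t^2 + t^3/3, r}; counting standard monomials gives mu = 7. Corank 2; j^3 = -s^3 is a perfect cube, so E-series; the 4-jet and mu = 7 give E_7.

Type E_{7}, Milnor number mu = 7.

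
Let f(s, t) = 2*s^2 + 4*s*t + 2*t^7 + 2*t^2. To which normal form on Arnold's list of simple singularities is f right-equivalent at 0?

A6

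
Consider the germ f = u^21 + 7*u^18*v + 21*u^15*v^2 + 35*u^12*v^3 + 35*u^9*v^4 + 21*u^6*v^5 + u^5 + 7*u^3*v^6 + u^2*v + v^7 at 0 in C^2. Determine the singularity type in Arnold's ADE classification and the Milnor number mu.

The Hessian of f at 0 has rank 0. Corank 2; j^3 = u^2*v has shape L^2 M (L != M), so D-series; mu = 8 gives D_8.

Type D_{8}, Milnor number mu = 8.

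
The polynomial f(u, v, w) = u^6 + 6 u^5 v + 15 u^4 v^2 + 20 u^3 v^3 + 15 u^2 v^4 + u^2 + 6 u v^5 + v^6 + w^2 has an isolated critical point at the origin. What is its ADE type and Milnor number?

Type A5, Milnor number mu = 5.

The Hessian of f at 0 has rank 2. Corank 1: A-series; mu = 5 gives A_5.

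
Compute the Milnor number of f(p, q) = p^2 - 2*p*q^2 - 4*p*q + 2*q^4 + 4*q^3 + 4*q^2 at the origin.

The Hessian of f at 0 is [[2, -4], [-4, 8]] with rank 1, so corank 1. A Groebner basis of the Jacobian ideal J(f) in C{p,q} is {p^2 - 4*p + 8*q, p*q - 2*p + 4*q, -p + q^2 + 2*q}; counting standard monomials gives mu = 3. Corank 1: A-series; mu = 3 gives A_3.

3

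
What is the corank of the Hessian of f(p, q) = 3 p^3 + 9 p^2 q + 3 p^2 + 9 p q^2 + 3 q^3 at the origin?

1

Hessian at 0 has rank 1.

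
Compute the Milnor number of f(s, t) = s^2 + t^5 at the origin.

4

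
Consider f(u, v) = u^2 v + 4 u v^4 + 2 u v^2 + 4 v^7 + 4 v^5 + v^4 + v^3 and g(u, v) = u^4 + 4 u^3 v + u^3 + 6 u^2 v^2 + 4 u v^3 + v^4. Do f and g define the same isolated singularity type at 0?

The Hessian of f at 0 has rank 0. Corank 2; j^3 = v*(u + v)^2 has shape L^2 M (L != M), so D-series; mu = 5 gives D_5. The Hessian of g at 0 has rank 0. Corank 2; j^3 = u^3 is a perfect cube, so E-series; the 4-jet and mu = 6 give E_6. f is D_5 but g is E_6, hence not right-equivalent.

No.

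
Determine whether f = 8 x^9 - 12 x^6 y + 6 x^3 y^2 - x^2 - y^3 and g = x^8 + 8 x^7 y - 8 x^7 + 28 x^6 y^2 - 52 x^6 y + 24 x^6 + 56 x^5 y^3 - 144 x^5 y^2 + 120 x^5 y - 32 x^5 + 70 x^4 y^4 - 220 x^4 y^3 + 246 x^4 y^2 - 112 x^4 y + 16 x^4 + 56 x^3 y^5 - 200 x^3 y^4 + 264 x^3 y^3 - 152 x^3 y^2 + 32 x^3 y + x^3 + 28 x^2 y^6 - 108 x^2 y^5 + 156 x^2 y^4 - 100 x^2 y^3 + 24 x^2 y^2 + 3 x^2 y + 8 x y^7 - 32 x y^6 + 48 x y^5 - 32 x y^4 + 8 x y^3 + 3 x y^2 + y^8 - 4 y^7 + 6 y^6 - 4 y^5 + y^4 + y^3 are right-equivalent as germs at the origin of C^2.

The Hessian of f at 0 is [[-2, 0], [0, 0]] with rank 1, so corank 1. A Groebner basis of the Jacobian ideal J(f) in C{x,y} is {y^2, x}; counting standard monomials gives mu = 2. Corank 1: A-series; mu = 2 gives A_2. The Hessian of g at 0 is [[0, 0], [0, 0]] with rank 0, so corank 2. A Groebner basis of the Jacobian ideal J(g) in C{x,y} is {y^4, x*y^2 + 5*y^3/6, x^2 + 2*x*y + y^2}; counting standard monomials gives mu = 6. Corank 2; j^3 = (x + y)^3 is a perfect cube, so E-series; the 4-jet and mu = 6 give E_6. f is A_2 but g is E_6, hence not right-equivalent.

No.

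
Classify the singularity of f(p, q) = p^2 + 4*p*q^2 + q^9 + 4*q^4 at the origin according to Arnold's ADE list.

A_{8}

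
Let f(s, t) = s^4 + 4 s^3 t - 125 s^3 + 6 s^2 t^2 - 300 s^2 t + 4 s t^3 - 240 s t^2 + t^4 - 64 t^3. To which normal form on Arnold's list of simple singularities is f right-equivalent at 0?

The Hessian of f at 0 is [[0, 0], [0, 0]] with rank 0, so corank 2. A Groebner basis of the Jacobian ideal J(f) in C{s,t} is {t^4, s*t^2 + 13*t^3/15, s^2 + 8*s*t/5 + 16*t^2/25}; counting standard monomials gives mu = 6. Corank 2; j^3 = -(5*s + 4*t)^3 is a perfect cube, so E-series; the 4-jet and mu = 6 give E_6.

E_6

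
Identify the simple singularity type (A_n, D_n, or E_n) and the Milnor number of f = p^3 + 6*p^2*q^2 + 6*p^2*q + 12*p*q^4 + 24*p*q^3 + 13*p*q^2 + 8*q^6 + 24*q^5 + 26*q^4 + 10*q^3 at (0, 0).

Type D_4, Milnor number mu = 4.

The Hessian of f at 0 has rank 0. Corank 2; j^3 = (p + 2*q)*(p^2 + 4*p*q + 5*q^2) splits into three distinct lines over C (the quadratic factor has nonzero discriminant), so D_4.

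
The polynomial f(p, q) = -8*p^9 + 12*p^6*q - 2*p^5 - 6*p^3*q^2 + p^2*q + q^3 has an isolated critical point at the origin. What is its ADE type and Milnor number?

Type D_{4}, Milnor number mu = 4.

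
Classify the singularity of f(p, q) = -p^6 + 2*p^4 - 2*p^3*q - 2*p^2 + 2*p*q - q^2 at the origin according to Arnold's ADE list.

A1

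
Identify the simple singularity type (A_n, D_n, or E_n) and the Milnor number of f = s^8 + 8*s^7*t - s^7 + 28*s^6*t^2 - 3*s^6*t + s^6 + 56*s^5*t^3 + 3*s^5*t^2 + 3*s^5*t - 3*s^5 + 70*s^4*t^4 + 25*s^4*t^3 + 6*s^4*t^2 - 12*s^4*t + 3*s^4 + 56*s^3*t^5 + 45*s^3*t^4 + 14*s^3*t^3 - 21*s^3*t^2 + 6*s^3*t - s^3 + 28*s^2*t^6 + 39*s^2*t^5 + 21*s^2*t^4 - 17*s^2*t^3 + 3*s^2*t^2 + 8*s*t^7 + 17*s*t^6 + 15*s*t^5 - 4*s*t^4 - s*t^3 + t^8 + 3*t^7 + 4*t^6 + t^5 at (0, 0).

Type E7, Milnor number mu = 7.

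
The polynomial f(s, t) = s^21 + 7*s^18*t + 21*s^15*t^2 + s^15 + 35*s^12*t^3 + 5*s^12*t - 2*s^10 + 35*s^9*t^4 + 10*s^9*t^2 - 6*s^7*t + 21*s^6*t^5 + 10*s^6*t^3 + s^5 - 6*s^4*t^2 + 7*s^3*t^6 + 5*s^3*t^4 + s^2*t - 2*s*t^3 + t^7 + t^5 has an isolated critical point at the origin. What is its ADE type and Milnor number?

Type D_8, Milnor number mu = 8.

The Hessian of f at 0 has rank 0. Corank 2; j^3 = s^2*t has shape L^2 M (L != M), so D-series; mu = 8 gives D_8.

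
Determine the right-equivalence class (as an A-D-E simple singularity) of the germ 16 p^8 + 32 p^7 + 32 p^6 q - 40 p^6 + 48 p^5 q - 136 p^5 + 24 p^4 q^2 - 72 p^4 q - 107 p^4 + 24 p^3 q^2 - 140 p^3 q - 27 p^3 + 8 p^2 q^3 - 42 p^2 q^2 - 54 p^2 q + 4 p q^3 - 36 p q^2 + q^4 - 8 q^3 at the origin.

E_{6}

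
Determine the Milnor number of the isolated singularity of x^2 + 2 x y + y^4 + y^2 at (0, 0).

3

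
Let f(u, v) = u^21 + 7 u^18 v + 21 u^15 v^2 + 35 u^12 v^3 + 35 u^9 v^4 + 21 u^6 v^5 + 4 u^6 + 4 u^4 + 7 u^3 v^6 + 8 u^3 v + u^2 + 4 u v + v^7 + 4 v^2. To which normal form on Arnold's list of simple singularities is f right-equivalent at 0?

A_{6}

The Hessian of f at 0 is [[2, 4], [4, 8]] with rank 1, so corank 1. A Groebner basis of the Jacobian ideal J(f) in C{u,v} is {-u*v/16 + v^4 - v^2/8, u*v^2 + u/24 + 4*v^3/3 + v/12, u^2 + 4*u*v + 4*v^2}; counting standard monomials gives mu = 6. Corank 1: A-series; mu = 6 gives A_6.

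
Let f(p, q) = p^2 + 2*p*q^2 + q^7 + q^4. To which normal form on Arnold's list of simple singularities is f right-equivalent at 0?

The Hessian of f at 0 has rank 1. Corank 1: A-series; mu = 6 gives A_6.

A_{6}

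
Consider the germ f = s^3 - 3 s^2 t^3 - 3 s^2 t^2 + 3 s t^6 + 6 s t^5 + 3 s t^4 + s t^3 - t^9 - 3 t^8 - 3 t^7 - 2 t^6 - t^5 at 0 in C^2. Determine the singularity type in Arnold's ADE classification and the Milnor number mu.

Type E7, Milnor number mu = 7.

The Hessian of f at 0 is [[0, 0], [0, 0]] with rank 0, so corank 2. A Groebner basis of the Jacobian ideal J(f) in C{s,t} is {-s^2 + t^4 - t^3/3, s^3, s^2*t + s^2/3 + t^3/9, -s^2 + s*t^2 - t^3/3}; counting standard monomials gives mu = 7. Corank 2; j^3 = s^3 is a perfect cube, so E-series; the 4-jet and mu = 7 give E_7.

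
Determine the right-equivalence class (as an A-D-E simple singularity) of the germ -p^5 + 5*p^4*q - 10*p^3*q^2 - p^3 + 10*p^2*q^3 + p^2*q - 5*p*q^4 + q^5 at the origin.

The Hessian of f at 0 is [[0, 0], [0, 0]] with rank 0, so corank 2. A Groebner basis of the Jacobian ideal J(f) in C{p,q} is {p*q/5 + q^4, p*q^2, p^2 - p*q}; counting standard monomials gives mu = 6. Corank 2; j^3 = -p^2*(p - q) has shape L^2 M (L != M), so D-series; mu = 6 gives D_6.

D6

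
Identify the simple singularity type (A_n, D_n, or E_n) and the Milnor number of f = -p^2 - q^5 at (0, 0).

The Hessian of f at 0 has rank 1. Corank 1: A-series; mu = 4 gives A_4.

Type A_{4}, Milnor number mu = 4.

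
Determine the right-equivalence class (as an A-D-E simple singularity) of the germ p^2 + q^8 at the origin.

The Hessian of f at 0 is [[2, 0], [0, 0]] with rank 1, so corank 1. A Groebner basis of the Jacobian ideal J(f) in C{p,q} is {q^7, p}; counting standard monomials gives mu = 7. Corank 1: A-series; mu = 7 gives A_7.

A_7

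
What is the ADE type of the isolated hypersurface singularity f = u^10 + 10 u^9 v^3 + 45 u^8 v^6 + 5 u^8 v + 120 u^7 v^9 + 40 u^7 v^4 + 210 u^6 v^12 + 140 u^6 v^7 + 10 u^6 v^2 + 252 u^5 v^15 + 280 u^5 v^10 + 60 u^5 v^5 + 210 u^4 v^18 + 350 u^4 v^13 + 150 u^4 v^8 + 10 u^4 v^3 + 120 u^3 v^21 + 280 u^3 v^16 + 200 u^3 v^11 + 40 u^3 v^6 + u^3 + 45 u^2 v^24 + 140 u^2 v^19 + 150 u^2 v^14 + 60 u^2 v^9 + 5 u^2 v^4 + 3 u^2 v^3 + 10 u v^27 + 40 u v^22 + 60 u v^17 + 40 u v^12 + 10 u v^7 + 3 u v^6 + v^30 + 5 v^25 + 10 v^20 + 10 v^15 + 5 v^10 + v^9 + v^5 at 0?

The Hessian of f at 0 is [[0, 0], [0, 0]] with rank 0, so corank 2. A Groebner basis of the Jacobian ideal J(f) in C{u,v} is {u^2/2 + u*v^3, v^4, u^3, u^2*v}; counting standard monomials gives mu = 8. Corank 2; j^3 = u^3 is a perfect cube, so E-series; the 5-jet and mu = 8 give E_8.

E_8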